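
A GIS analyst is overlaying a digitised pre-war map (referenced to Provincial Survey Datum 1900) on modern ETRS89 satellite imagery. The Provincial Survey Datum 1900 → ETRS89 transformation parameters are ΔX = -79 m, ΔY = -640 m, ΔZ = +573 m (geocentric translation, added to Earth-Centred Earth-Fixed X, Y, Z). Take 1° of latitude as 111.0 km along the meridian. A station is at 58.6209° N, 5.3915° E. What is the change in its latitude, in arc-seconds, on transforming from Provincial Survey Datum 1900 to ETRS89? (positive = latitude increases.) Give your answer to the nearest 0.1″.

Δφ = 13.5″

sin φ = 0.853741, cos φ = 0.520698, sin λ = 0.093961, cos λ = 0.995576.
North component: ΔN = −sin φ cos λ·ΔX − sin φ sin λ·ΔY + cos φ·ΔZ = −(0.853741)(0.995576)(-79) − (0.853741)(0.093961)(-640) + (0.520698)(573) = 416.85 m.
1° of latitude spans 111000 m, so Δφ = 416.85 / 111000 × 3600 = 13.519″.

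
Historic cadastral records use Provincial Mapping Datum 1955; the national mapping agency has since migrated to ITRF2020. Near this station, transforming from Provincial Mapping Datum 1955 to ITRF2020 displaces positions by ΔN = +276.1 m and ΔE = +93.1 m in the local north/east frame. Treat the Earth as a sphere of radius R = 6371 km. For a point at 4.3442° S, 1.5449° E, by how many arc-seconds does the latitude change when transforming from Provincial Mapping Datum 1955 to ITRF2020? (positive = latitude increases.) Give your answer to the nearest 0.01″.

Δφ = 8.94″

On a sphere of radius R, 1 rad of latitude = R, so Δφ = ΔN / R = 276.1 / 6371000 = 4.3337e-05 rad = 8.939″.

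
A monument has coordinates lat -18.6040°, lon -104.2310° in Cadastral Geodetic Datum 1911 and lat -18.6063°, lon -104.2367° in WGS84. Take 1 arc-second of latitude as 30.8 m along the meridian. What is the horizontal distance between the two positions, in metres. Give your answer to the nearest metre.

651 m

Δφ = -18.6063° − -18.6040° = -0.0023°; Δλ = -104.2367° − -104.2310° = -0.0057°.
1° of latitude = 3600 × 30.80 = 110880 m.
ΔN = Δφ × 110880 = -255.0 m; ΔE = Δλ × 110880 × cos(-18.6040°) = -0.0057 × 110880 × 0.947746 = -599.0 m.
Distance = √(ΔE² + ΔN²) = √((-599.0)² + (-255.0)²) = 651.0 m.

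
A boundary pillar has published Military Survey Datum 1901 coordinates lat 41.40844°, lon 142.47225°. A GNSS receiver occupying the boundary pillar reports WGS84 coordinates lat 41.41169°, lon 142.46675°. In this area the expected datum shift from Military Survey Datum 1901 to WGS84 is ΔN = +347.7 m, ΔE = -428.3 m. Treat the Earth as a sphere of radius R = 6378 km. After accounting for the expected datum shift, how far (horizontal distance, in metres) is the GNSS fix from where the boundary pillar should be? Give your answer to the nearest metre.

34 m

Observed coordinate differences: Δφ = +0.00325°, Δλ = -0.00550°.
Converting to metres (1° lat = 111317 m, cos φ = 0.750014): observed ΔN = 361.8 m, observed ΔE = -459.2 m.
Subtracting the expected shift leaves a residual of 361.8 − (347.7) = 14.1 m north and -459.2 − (-428.3) = -30.9 m east.
Residual distance = √(14.1² + (-30.9)²) = 33.9 m.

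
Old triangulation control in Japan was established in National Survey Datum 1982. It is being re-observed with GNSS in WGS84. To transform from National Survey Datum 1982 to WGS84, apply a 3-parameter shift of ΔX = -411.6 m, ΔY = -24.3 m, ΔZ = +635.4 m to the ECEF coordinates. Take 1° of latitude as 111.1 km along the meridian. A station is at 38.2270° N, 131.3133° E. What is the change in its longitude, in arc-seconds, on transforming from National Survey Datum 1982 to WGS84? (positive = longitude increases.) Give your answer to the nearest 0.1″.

sin φ = 0.618779, cos φ = 0.785565, sin λ = 0.751111, cos λ = -0.660176.
East component: ΔE = −sin λ·ΔX + cos λ·ΔY = −(0.751111)(-411.6) + (-0.660176)(-24.3) = 325.20 m.
1° of latitude spans 111100 m; at latitude φ, 1° of longitude spans that × cos φ = 87276.3 m, so Δλ = 325.20 / 87276.3 × 3600 = 13.414″.

Δλ = 13.4″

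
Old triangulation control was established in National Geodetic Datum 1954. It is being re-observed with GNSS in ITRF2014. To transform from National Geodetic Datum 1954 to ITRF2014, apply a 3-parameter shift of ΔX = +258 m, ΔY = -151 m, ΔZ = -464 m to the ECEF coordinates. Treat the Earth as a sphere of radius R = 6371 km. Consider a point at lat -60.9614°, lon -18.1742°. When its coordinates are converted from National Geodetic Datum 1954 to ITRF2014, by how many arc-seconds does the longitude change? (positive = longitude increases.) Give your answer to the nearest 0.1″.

sin φ = -0.874293, cos φ = 0.485399, sin λ = -0.311907, cos λ = 0.950113.
East component: ΔE = −sin λ·ΔX + cos λ·ΔY = −(-0.311907)(258) + (0.950113)(-151) = -62.99 m.
1° of latitude spans πR/180 = 111195 m; at latitude φ, 1° of longitude spans that × cos φ = 53973.9 m, so Δλ = -62.99 / 53973.9 × 3600 = -4.202″.

Δλ = -4.2″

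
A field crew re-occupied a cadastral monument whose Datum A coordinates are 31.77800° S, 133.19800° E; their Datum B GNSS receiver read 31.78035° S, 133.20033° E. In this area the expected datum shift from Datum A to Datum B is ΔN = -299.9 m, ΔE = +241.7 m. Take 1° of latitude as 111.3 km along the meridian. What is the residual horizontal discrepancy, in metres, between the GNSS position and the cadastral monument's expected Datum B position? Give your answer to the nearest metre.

Observed coordinate differences: Δφ = -0.00235°, Δλ = +0.00233°.
Converting to metres (1° lat = 111300 m, cos φ = 0.850095): observed ΔN = -261.6 m, observed ΔE = 220.5 m.
Subtracting the expected shift leaves a residual of -261.6 − (-299.9) = 38.3 m north and 220.5 − (241.7) = -21.2 m east.
Residual distance = √(38.3² + (-21.2)²) = 43.8 m.

44 m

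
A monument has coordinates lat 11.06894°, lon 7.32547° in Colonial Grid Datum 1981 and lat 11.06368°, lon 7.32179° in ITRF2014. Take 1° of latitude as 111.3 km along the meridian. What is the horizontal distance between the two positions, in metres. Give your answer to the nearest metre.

Δφ = 11.06368° − 11.06894° = -0.00526°; Δλ = 7.32179° − 7.32547° = -0.00368°.
ΔN = Δφ × 111300 = -585.4 m; ΔE = Δλ × 111300 × cos(11.06894°) = -0.00368 × 111300 × 0.981397 = -402.0 m.
Distance = √(ΔE² + ΔN²) = √((-402.0)² + (-585.4)²) = 710.2 m.

710 m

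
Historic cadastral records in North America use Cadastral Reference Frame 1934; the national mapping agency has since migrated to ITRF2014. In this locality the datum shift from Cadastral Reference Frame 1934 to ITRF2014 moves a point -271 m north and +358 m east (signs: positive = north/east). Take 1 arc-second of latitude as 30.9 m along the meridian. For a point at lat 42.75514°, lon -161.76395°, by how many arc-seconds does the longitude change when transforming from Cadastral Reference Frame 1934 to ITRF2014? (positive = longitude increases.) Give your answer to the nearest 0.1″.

At latitude 42.75514°, cos φ = 0.734262.
1″ of longitude at this latitude = 30.90 × cos φ = 22.6887 m, so Δλ = 358.0 / 22.6887 = 15.779″.

Δλ = 15.8″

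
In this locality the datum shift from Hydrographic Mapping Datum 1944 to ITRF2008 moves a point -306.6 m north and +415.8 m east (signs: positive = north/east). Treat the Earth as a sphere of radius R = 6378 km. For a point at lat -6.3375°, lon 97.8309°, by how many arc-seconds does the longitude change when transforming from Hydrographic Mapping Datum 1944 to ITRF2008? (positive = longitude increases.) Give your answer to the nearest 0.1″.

Δλ = 13.5″

At latitude -6.3375°, cos φ = 0.993889.
One radian of longitude at latitude φ spans R cos φ, so Δλ = ΔE / (R cos φ) = 415.8 / (6378000 × 0.993889) = 6.5594e-05 rad = 13.530″.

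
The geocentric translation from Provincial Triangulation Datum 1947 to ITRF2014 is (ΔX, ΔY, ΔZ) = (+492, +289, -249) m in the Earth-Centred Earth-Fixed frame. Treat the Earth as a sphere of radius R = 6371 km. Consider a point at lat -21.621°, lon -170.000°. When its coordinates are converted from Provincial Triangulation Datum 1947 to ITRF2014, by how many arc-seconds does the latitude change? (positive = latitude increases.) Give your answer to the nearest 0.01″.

sin φ = -0.368465, cos φ = 0.929641, sin λ = -0.173648, cos λ = -0.984808.
North component: ΔN = −sin φ cos λ·ΔX − sin φ sin λ·ΔY + cos φ·ΔZ = −(-0.368465)(-0.984808)(492) − (-0.368465)(-0.173648)(289) + (0.929641)(-249) = -428.50 m.
1° of latitude spans πR/180 = 111195 m, so Δφ = -428.50 / 111195 × 3600 = -13.873″.

Δφ = -13.87″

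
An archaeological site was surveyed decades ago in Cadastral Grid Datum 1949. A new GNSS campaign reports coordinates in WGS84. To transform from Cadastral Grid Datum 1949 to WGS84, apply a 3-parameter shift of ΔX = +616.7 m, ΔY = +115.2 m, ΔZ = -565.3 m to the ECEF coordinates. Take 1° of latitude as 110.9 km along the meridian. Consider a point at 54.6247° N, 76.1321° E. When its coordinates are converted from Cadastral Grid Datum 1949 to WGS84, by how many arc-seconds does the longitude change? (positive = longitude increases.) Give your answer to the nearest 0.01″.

sin φ = 0.815377, cos φ = 0.578930, sin λ = 0.970851, cos λ = 0.239684.
East component: ΔE = −sin λ·ΔX + cos λ·ΔY = −(0.970851)(616.7) + (0.239684)(115.2) = -571.11 m.
1° of latitude spans 110900 m; at latitude φ, 1° of longitude spans that × cos φ = 64203.3 m, so Δλ = -571.11 / 64203.3 × 3600 = -32.023″.

Δλ = -32.02″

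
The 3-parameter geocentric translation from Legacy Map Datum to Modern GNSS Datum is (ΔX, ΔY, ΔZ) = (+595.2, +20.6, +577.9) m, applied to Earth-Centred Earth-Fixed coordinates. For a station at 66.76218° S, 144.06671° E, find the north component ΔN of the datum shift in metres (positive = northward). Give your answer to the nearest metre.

At φ = -66.76218°, λ = 144.06671°: sin φ = -0.918875, cos φ = 0.394549, sin λ = 0.586843, cos λ = -0.809701.
ΔN = −sin φ cos λ·ΔX − sin φ sin λ·ΔY + cos φ·ΔZ = −(-0.918875)(-0.809701)(595.2) − (-0.918875)(0.586843)(20.6) + (0.394549)(577.9) = -203.72 m.

ΔN = -204 m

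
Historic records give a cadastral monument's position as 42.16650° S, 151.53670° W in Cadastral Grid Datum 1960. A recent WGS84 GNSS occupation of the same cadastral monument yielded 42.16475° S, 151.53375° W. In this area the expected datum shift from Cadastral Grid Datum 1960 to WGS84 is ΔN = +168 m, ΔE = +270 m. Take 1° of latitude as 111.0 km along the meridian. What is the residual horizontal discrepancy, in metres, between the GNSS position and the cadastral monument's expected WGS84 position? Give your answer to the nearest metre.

38 m

Observed coordinate differences: Δφ = +0.00175°, Δλ = +0.00295°.
Converting to metres (1° lat = 111000 m, cos φ = 0.741197): observed ΔN = 194.3 m, observed ΔE = 242.7 m.
Subtracting the expected shift leaves a residual of 194.3 − (168) = 26.3 m north and 242.7 − (270) = -27.3 m east.
Residual distance = √(26.3² + (-27.3)²) = 37.9 m.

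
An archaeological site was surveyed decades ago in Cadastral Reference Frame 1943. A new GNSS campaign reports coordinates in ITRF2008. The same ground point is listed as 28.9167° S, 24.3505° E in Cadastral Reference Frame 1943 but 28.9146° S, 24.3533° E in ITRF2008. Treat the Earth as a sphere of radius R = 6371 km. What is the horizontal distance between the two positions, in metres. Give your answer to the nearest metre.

359 m

Δφ = -28.9146° − -28.9167° = +0.0021°; Δλ = 24.3533° − 24.3505° = +0.0028°.
1° along a meridian = πR/180 = 111195 m.
ΔN = Δφ × 111195 = 233.5 m; ΔE = Δλ × 111195 × cos(-28.9167°) = +0.0028 × 111195 × 0.875324 = 272.5 m.
Distance = √(ΔE² + ΔN²) = √(272.5² + 233.5²) = 358.9 m.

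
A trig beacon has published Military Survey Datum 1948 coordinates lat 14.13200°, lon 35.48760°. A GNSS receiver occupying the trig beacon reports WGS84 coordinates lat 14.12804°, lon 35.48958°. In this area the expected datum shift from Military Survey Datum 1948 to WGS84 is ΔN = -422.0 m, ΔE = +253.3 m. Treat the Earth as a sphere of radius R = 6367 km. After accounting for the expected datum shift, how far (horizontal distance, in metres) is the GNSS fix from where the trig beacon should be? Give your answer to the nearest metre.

Observed coordinate differences: Δφ = -0.00396°, Δλ = +0.00198°.
Converting to metres (1° lat = 111125 m, cos φ = 0.969736): observed ΔN = -440.1 m, observed ΔE = 213.4 m.
Subtracting the expected shift leaves a residual of -440.1 − (-422.0) = -18.1 m north and 213.4 − (253.3) = -39.9 m east.
Residual distance = √((-18.1)² + (-39.9)²) = 43.8 m.

44 m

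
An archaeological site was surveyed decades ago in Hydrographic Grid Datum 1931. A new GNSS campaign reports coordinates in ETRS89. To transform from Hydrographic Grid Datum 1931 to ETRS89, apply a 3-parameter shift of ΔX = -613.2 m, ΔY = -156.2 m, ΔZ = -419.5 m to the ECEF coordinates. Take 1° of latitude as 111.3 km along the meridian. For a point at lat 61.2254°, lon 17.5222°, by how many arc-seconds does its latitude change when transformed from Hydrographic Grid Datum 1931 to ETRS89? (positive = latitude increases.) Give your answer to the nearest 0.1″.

Δφ = 11.4″

sin φ = 0.876520, cos φ = 0.481365, sin λ = 0.301075, cos λ = 0.953600.
North component: ΔN = −sin φ cos λ·ΔX − sin φ sin λ·ΔY + cos φ·ΔZ = −(0.876520)(0.953600)(-613.2) − (0.876520)(0.301075)(-156.2) + (0.481365)(-419.5) = 351.83 m.
1° of latitude spans 111300 m, so Δφ = 351.83 / 111300 × 3600 = 11.380″.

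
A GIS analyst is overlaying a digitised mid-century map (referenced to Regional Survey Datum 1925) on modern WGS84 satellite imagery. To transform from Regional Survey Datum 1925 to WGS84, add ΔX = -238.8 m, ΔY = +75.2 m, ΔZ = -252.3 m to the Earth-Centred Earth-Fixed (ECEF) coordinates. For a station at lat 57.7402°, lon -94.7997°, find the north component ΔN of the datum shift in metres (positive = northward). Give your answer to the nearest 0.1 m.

The local north axis is (−sin φ cos λ, −sin φ sin λ, cos φ), giving ΔN = -16.897 + 63.369 − 134.667 = -88.20 m.

ΔN = -88.2 m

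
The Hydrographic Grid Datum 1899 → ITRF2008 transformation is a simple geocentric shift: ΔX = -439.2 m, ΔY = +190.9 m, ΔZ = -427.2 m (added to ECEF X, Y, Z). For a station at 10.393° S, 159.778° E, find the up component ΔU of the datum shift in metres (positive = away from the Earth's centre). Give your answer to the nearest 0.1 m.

The local up (radial) axis is (cos φ cos λ, cos φ sin λ, sin φ), giving ΔU = 405.366 + 64.904 + 77.066 = 547.34 m.

ΔU = 547.3 m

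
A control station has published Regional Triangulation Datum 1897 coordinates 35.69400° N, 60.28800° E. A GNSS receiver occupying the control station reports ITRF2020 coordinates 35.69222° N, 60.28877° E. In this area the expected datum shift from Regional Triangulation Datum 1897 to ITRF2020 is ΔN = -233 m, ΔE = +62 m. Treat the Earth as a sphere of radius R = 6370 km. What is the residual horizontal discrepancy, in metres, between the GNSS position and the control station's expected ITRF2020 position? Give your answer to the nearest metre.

Observed coordinate differences: Δφ = -0.00178°, Δλ = +0.00077°.
Converting to metres (1° lat = 111177 m, cos φ = 0.812145): observed ΔN = -197.9 m, observed ΔE = 69.5 m.
Subtracting the expected shift leaves a residual of -197.9 − (-233) = 35.1 m north and 69.5 − (62) = 7.5 m east.
Residual distance = √(35.1² + 7.5²) = 35.9 m.

36 m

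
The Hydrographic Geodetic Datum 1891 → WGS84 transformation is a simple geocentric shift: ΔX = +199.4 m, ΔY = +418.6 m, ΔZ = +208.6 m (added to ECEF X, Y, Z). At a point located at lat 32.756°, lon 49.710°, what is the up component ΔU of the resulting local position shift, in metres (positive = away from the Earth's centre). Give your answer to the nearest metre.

The local up (radial) axis is (cos φ cos λ, cos φ sin λ, sin φ), giving ΔU = 108.439 + 268.526 + 112.866 = 489.83 m.

ΔU = 490 m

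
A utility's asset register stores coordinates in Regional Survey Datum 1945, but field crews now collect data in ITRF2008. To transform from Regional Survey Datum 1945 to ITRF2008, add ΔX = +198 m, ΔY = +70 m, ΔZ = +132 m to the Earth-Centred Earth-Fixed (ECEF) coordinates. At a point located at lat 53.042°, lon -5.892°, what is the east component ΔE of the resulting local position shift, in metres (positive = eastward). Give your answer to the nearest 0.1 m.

ΔE = 90.0 m

At φ = 53.042°, λ = -5.892°: sin φ = 0.799076, cos φ = 0.601229, sin λ = -0.102654, cos λ = 0.994717.
ΔE = −sin λ·ΔX + cos λ·ΔY = −(-0.102654)·(198) + (0.994717)·(70) = 89.96 m.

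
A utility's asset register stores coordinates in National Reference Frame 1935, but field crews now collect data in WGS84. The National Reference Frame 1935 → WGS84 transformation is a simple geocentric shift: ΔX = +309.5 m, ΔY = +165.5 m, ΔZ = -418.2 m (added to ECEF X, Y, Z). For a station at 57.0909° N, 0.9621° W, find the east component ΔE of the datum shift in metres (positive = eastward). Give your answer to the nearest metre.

The local east axis at (φ, λ) is (−sin λ, cos λ, 0), so ΔE = −sin(-0.9621°)·309.5 + cos(-0.9621°)·165.5 = 170.67 m.

ΔE = 171 m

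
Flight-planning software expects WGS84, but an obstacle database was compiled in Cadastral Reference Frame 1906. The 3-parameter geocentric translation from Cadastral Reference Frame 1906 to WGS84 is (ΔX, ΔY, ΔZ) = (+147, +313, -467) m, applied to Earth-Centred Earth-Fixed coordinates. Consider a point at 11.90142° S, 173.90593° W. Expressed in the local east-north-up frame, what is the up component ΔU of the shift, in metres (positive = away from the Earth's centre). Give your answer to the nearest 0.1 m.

ΔU = -79.2 m

The local up (radial) axis is (cos φ cos λ, cos φ sin λ, sin φ), giving ΔU = -143.027 − 32.514 + 96.309 = -79.23 m.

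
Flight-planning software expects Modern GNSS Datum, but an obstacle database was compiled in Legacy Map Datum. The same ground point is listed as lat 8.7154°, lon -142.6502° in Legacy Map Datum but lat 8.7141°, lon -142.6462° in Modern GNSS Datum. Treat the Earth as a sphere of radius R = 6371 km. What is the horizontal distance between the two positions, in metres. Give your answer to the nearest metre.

Δφ = 8.7141° − 8.7154° = -0.0013°; Δλ = -142.6462° − -142.6502° = +0.0040°.
1° along a meridian = πR/180 = 111195 m.
ΔN = Δφ × 111195 = -144.6 m; ΔE = Δλ × 111195 × cos(8.7154°) = +0.0040 × 111195 × 0.988453 = 439.6 m.
Distance = √(ΔE² + ΔN²) = √(439.6² + (-144.6)²) = 462.8 m.

463 m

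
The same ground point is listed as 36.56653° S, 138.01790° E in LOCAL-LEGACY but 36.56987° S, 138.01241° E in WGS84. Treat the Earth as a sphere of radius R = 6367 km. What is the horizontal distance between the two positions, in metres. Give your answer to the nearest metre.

Δφ = -36.56987° − -36.56653° = -0.00334°; Δλ = 138.01241° − 138.01790° = -0.00549°.
1° along a meridian = πR/180 = 111125 m.
ΔN = Δφ × 111125 = -371.2 m; ΔE = Δλ × 111125 × cos(-36.56653°) = -0.00549 × 111125 × 0.803166 = -490.0 m.
Distance = √(ΔE² + ΔN²) = √((-490.0)² + (-371.2)²) = 614.7 m.

615 m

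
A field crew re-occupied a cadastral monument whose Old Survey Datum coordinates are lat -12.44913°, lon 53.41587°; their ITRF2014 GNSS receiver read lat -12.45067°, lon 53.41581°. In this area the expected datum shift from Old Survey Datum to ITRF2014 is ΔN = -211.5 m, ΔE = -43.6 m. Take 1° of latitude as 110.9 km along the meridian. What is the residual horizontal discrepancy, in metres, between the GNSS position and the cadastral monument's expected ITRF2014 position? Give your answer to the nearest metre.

55 m

Observed coordinate differences: Δφ = -0.00154°, Δλ = -0.00006°.
Converting to metres (1° lat = 110900 m, cos φ = 0.976488): observed ΔN = -170.8 m, observed ΔE = -6.5 m.
Subtracting the expected shift leaves a residual of -170.8 − (-211.5) = 40.7 m north and -6.5 − (-43.6) = 37.1 m east.
Residual distance = √(40.7² + 37.1²) = 55.1 m.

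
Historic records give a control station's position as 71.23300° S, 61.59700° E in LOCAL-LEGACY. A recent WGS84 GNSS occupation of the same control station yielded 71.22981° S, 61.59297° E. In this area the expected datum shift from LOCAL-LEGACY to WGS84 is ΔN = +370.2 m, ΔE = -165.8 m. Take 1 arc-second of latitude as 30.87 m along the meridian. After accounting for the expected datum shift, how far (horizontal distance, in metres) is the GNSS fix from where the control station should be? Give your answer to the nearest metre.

27 m

Observed coordinate differences: Δφ = +0.00319°, Δλ = -0.00403°.
Converting to metres (1° lat = 111132 m, cos φ = 0.321720): observed ΔN = 354.5 m, observed ΔE = -144.1 m.
Subtracting the expected shift leaves a residual of 354.5 − (370.2) = -15.7 m north and -144.1 − (-165.8) = 21.7 m east.
Residual distance = √((-15.7)² + 21.7²) = 26.8 m.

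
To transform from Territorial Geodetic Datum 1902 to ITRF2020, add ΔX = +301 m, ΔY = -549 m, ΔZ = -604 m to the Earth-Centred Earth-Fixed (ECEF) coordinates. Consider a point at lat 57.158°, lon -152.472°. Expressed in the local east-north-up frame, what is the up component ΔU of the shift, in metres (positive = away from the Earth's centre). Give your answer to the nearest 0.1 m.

ΔU = -514.6 m

The local up (radial) axis is (cos φ cos λ, cos φ sin λ, sin φ), giving ΔU = -144.758 + 137.608 − 507.462 = -514.61 m.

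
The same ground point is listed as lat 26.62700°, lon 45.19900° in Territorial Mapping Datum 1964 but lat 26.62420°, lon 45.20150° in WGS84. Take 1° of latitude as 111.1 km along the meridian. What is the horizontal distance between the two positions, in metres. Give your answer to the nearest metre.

398 m

Δφ = 26.62420° − 26.62700° = -0.00280°; Δλ = 45.20150° − 45.19900° = +0.00250°.
ΔN = Δφ × 111100 = -311.1 m; ΔE = Δλ × 111100 × cos(26.62700°) = +0.00250 × 111100 × 0.893943 = 248.3 m.
Distance = √(ΔE² + ΔN²) = √(248.3² + (-311.1)²) = 398.0 m.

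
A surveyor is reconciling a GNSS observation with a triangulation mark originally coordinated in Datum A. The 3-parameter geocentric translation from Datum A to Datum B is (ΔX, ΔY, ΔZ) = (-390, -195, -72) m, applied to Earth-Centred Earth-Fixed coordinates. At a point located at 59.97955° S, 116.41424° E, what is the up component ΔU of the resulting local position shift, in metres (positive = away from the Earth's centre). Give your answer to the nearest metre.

The local up (radial) axis is (cos φ cos λ, cos φ sin λ, sin φ), giving ΔU = 86.801 − 87.375 + 62.341 = 61.77 m.

ΔU = 62 m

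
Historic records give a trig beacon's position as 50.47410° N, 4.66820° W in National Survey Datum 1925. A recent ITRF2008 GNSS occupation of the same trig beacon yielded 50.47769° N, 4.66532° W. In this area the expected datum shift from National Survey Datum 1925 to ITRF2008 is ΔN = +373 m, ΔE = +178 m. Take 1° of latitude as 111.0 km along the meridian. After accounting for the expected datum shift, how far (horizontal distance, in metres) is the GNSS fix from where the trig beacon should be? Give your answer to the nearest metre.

36 m

Observed coordinate differences: Δφ = +0.00359°, Δλ = +0.00288°.
Converting to metres (1° lat = 111000 m, cos φ = 0.636427): observed ΔN = 398.5 m, observed ΔE = 203.5 m.
Subtracting the expected shift leaves a residual of 398.5 − (373) = 25.5 m north and 203.5 − (178) = 25.5 m east.
Residual distance = √(25.5² + 25.5²) = 36.0 m.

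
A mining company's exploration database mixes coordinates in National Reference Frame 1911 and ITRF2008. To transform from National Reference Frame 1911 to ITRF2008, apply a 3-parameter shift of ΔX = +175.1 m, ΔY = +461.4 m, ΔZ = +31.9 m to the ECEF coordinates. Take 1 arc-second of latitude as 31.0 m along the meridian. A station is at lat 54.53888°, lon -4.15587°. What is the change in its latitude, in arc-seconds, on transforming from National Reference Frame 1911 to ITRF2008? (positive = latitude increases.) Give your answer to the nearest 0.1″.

sin φ = 0.814509, cos φ = 0.580150, sin λ = -0.072470, cos λ = 0.997371.
North component: ΔN = −sin φ cos λ·ΔX − sin φ sin λ·ΔY + cos φ·ΔZ = −(0.814509)(0.997371)(175.1) − (0.814509)(-0.072470)(461.4) + (0.580150)(31.9) = -96.50 m.
1° of latitude spans 3600 × 31.00 = 111600 m, so Δφ = -96.50 / 111600 × 3600 = -3.113″.

Δφ = -3.1″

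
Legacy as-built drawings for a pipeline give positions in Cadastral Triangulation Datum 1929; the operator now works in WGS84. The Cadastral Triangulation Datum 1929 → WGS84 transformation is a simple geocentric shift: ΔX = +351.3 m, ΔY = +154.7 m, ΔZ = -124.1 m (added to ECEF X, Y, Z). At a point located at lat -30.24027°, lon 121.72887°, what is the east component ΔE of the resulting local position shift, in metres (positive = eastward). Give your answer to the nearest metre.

ΔE = -380 m

The local east axis at (φ, λ) is (−sin λ, cos λ, 0), so ΔE = −sin(121.72887°)·351.3 + cos(121.72887°)·154.7 = -380.15 m.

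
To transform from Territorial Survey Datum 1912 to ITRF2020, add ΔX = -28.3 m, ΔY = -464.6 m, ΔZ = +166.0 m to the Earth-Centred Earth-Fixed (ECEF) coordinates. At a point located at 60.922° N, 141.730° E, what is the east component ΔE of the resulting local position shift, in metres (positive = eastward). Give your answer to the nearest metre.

ΔE = 382 m

The local east axis at (φ, λ) is (−sin λ, cos λ, 0), so ΔE = −sin(141.730°)·(-28.3) + cos(141.730°)·(-464.6) = 382.29 m.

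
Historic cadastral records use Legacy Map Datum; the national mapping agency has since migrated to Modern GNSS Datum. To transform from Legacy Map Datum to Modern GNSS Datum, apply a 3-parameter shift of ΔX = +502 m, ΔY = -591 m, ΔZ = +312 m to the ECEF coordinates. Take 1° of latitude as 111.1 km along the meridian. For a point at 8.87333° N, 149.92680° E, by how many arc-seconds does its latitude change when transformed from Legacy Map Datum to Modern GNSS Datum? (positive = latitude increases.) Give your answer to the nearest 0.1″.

sin φ = 0.154250, cos φ = 0.988032, sin λ = 0.501106, cos λ = -0.865386.
North component: ΔN = −sin φ cos λ·ΔX − sin φ sin λ·ΔY + cos φ·ΔZ = −(0.154250)(-0.865386)(502) − (0.154250)(0.501106)(-591) + (0.988032)(312) = 420.96 m.
1° of latitude spans 111100 m, so Δφ = 420.96 / 111100 × 3600 = 13.640″.

Δφ = 13.6″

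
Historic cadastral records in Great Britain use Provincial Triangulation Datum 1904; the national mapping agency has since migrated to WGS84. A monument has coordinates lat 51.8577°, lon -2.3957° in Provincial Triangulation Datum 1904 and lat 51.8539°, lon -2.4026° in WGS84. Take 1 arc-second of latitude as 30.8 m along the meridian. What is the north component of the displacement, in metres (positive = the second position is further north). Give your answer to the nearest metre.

ΔN = -421 m

Δφ = 51.8539° − 51.8577° = -0.0038°; Δλ = -2.4026° − -2.3957° = -0.0069°.
1° of latitude = 3600 × 30.80 = 110880 m.
ΔN = Δφ × 110880 = -421.3 m; ΔE = Δλ × 110880 × cos(51.8577°) = -0.0069 × 110880 × 0.617617 = -472.5 m.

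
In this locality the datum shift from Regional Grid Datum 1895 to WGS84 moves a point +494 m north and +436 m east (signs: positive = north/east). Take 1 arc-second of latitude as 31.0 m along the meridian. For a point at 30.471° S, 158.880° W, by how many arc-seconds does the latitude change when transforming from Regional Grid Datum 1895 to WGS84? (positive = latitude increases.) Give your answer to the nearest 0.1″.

1″ of latitude = 31.00 m, so Δφ = 494.0 / 31.00 = 15.935″.

Δφ = 15.9″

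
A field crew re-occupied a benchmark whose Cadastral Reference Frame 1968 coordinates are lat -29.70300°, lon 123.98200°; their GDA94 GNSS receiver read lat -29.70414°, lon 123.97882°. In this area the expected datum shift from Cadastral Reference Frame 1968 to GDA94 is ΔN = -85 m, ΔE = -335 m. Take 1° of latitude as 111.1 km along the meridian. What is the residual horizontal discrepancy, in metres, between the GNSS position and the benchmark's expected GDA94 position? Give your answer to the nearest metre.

50 m

Observed coordinate differences: Δφ = -0.00114°, Δλ = -0.00318°.
Converting to metres (1° lat = 111100 m, cos φ = 0.868606): observed ΔN = -126.7 m, observed ΔE = -306.9 m.
Subtracting the expected shift leaves a residual of -126.7 − (-85) = -41.7 m north and -306.9 − (-335) = 28.1 m east.
Residual distance = √((-41.7)² + 28.1²) = 50.3 m.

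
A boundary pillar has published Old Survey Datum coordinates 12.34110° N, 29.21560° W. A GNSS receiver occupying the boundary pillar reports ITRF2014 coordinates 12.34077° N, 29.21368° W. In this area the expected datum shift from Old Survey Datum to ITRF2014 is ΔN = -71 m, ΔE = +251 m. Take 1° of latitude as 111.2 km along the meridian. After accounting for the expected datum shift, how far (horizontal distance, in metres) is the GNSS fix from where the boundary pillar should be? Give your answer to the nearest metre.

Observed coordinate differences: Δφ = -0.00033°, Δλ = +0.00192°.
Converting to metres (1° lat = 111200 m, cos φ = 0.976893): observed ΔN = -36.7 m, observed ΔE = 208.6 m.
Subtracting the expected shift leaves a residual of -36.7 − (-71) = 34.3 m north and 208.6 − (251) = -42.4 m east.
Residual distance = √(34.3² + (-42.4)²) = 54.6 m.

55 m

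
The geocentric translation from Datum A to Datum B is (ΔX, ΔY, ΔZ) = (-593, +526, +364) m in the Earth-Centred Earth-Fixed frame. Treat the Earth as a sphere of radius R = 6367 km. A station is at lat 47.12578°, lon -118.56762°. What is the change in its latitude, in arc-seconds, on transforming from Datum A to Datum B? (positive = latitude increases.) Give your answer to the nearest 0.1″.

sin φ = 0.732849, cos φ = 0.680391, sin λ = -0.878253, cos λ = -0.478196.
North component: ΔN = −sin φ cos λ·ΔX − sin φ sin λ·ΔY + cos φ·ΔZ = −(0.732849)(-0.478196)(-593) − (0.732849)(-0.878253)(526) + (0.680391)(364) = 378.40 m.
1° of latitude spans πR/180 = 111125 m, so Δφ = 378.40 / 111125 × 3600 = 12.258″.

Δφ = 12.3″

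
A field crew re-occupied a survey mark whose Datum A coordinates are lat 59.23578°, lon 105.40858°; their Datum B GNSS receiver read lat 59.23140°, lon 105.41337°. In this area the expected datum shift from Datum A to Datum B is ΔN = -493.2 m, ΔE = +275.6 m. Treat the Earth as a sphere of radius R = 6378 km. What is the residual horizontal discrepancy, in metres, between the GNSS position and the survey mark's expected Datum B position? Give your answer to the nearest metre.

Observed coordinate differences: Δφ = -0.00438°, Δλ = +0.00479°.
Converting to metres (1° lat = 111317 m, cos φ = 0.511506): observed ΔN = -487.6 m, observed ΔE = 272.7 m.
Subtracting the expected shift leaves a residual of -487.6 − (-493.2) = 5.6 m north and 272.7 − (275.6) = -2.9 m east.
Residual distance = √(5.6² + (-2.9)²) = 6.3 m.

6 m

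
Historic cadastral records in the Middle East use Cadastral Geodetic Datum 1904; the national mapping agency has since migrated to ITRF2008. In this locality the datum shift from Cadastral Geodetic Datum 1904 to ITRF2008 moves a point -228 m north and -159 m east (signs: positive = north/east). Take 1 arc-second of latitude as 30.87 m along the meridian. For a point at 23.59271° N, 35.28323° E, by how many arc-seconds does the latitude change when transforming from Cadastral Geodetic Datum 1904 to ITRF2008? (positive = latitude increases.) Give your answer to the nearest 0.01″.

1″ of latitude = 30.87 m, so Δφ = -228.0 / 30.87 = -7.386″.

Δφ = -7.39″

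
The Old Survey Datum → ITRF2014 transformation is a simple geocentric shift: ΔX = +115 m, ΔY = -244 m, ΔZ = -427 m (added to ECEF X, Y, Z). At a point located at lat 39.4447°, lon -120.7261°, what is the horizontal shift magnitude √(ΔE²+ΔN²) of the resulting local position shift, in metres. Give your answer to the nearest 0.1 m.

The local east axis at (φ, λ) is (−sin λ, cos λ, 0), so ΔE = −sin(-120.7261°)·115 + cos(-120.7261°)·(-244) = 223.52 m.
The local north axis is (−sin φ cos λ, −sin φ sin λ, cos φ), giving ΔN = 37.331 − 133.259 − 329.746 = -425.67 m.
Horizontal magnitude = √(ΔE² + ΔN²) = √(223.52² + (-425.67)²) = 480.79 m.

480.8 m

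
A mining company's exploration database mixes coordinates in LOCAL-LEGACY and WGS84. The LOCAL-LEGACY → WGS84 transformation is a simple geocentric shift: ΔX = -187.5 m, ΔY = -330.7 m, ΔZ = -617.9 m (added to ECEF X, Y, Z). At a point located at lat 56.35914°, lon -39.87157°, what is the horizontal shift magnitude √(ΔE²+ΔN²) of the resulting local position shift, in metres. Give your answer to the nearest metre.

At φ = 56.35914°, λ = -39.87157°: sin φ = 0.832526, cos φ = 0.553985, sin λ = -0.641069, cos λ = 0.767483.
ΔE = −sin λ·ΔX + cos λ·ΔY = −(-0.641069)·(-187.5) + (0.767483)·(-330.7) = -374.01 m.
ΔN = −sin φ cos λ·ΔX − sin φ sin λ·ΔY + cos φ·ΔZ = −(0.832526)(0.767483)(-187.5) − (0.832526)(-0.641069)(-330.7) + (0.553985)(-617.9) = -399.00 m.
Horizontal magnitude = √(ΔE² + ΔN²) = √((-374.01)² + (-399.00)²) = 546.89 m.

547 m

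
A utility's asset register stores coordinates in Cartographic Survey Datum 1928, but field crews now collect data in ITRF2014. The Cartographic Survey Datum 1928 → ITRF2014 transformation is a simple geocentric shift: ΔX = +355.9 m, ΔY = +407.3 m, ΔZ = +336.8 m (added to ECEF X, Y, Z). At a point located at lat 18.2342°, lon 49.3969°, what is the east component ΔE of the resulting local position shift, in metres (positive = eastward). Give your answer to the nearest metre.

ΔE = -5 m

The local east axis at (φ, λ) is (−sin λ, cos λ, 0), so ΔE = −sin(49.3969°)·355.9 + cos(49.3969°)·407.3 = -5.14 m.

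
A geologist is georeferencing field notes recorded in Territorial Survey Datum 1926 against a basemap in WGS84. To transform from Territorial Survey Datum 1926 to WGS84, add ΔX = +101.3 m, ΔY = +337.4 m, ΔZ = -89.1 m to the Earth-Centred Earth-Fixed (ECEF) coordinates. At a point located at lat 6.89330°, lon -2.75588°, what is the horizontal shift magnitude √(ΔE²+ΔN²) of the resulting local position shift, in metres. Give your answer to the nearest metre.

The local east axis at (φ, λ) is (−sin λ, cos λ, 0), so ΔE = −sin(-2.75588°)·101.3 + cos(-2.75588°)·337.4 = 341.88 m.
The local north axis is (−sin φ cos λ, −sin φ sin λ, cos φ), giving ΔN = -12.144 + 1.947 − 88.456 = -98.65 m.
Horizontal magnitude = √(ΔE² + ΔN²) = √(341.88² + (-98.65)²) = 355.83 m.

356 m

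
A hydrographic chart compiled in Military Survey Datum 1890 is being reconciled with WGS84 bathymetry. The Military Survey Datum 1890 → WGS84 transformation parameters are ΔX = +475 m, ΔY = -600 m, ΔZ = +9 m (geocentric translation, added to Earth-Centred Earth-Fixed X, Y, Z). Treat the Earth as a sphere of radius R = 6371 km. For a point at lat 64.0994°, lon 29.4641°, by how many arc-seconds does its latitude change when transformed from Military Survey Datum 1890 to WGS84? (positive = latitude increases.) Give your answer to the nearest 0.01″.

sin φ = 0.899553, cos φ = 0.436811, sin λ = 0.491878, cos λ = 0.870664.
North component: ΔN = −sin φ cos λ·ΔX − sin φ sin λ·ΔY + cos φ·ΔZ = −(0.899553)(0.870664)(475) − (0.899553)(0.491878)(-600) + (0.436811)(9) = -102.61 m.
1° of latitude spans πR/180 = 111195 m, so Δφ = -102.61 / 111195 × 3600 = -3.322″.

Δφ = -3.32″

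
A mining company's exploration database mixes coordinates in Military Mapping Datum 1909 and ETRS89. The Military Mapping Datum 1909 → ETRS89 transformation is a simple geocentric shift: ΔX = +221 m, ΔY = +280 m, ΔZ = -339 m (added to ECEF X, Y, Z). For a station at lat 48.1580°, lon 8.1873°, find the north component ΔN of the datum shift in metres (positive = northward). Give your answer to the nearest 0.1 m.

ΔN = -418.8 m

The local north axis is (−sin φ cos λ, −sin φ sin λ, cos φ), giving ΔN = -162.964 − 29.706 − 226.140 = -418.81 m.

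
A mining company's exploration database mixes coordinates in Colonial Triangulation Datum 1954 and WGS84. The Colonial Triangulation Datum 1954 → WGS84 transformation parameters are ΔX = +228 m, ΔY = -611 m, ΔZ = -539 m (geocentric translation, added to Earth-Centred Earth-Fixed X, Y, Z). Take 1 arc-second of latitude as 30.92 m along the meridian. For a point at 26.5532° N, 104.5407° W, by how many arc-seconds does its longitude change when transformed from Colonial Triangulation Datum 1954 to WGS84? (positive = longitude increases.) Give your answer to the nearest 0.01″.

sin φ = 0.447029, cos φ = 0.894520, sin λ = -0.967970, cos λ = -0.251068.
East component: ΔE = −sin λ·ΔX + cos λ·ΔY = −(-0.967970)(228) + (-0.251068)(-611) = 374.10 m.
1° of latitude spans 3600 × 30.92 = 111312 m; at latitude φ, 1° of longitude spans that × cos φ = 99570.8 m, so Δλ = 374.10 / 99570.8 × 3600 = 13.526″.

Δλ = 13.53″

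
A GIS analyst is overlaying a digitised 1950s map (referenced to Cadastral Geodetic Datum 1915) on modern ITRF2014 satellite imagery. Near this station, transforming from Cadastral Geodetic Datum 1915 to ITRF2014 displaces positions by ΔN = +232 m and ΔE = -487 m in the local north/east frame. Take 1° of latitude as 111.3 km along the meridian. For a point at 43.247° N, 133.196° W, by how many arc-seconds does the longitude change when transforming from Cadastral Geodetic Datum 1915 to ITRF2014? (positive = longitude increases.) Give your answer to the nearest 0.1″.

At latitude 43.247°, cos φ = 0.728407.
1° of longitude at this latitude = 111.3 × cos φ = 81.07 km, so Δλ = -487.0 / 81071.7 = -0.0060070° = -21.625″.

Δλ = -21.6″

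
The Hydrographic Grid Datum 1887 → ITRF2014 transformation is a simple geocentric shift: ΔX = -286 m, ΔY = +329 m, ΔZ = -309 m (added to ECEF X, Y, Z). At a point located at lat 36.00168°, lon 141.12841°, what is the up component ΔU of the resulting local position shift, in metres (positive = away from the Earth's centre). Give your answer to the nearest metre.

ΔU = 166 m

At φ = 36.00168°, λ = 141.12841°: sin φ = 0.587809, cos φ = 0.809000, sin λ = 0.627577, cos λ = -0.778554.
ΔU = cos φ cos λ·ΔX + cos φ sin λ·ΔY + sin φ·ΔZ = (0.809000)(-0.778554)(-286) + (0.809000)(0.627577)(329) + (0.587809)(-309) = 165.54 m.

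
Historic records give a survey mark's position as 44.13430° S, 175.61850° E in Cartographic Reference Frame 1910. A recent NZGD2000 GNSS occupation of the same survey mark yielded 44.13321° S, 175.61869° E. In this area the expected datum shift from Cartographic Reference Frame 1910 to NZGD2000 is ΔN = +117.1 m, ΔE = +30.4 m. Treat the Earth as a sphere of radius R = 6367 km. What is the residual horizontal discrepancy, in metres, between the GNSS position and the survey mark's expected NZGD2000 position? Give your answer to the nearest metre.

Observed coordinate differences: Δφ = +0.00109°, Δλ = +0.00019°.
Converting to metres (1° lat = 111125 m, cos φ = 0.717710): observed ΔN = 121.1 m, observed ΔE = 15.2 m.
Subtracting the expected shift leaves a residual of 121.1 − (117.1) = 4.0 m north and 15.2 − (30.4) = -15.2 m east.
Residual distance = √(4.0² + (-15.2)²) = 15.8 m.

16 m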